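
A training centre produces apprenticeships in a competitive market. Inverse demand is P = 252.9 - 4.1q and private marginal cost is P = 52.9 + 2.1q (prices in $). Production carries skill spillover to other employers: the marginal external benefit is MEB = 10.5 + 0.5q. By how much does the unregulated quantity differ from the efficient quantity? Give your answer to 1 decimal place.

4.7 units

Market equilibrium (private): 52.9 + 2.1q = 252.9 - 4.1q → q_m = 32.2581.
Social marginal cost = private MC − MEB = 42.4 + 1.6q.
Set SMC = demand: 42.4 + 1.6q = 252.9 - 4.1q → q* = 36.9298.
Gap = |32.2581 − 36.9298| = 4.6717.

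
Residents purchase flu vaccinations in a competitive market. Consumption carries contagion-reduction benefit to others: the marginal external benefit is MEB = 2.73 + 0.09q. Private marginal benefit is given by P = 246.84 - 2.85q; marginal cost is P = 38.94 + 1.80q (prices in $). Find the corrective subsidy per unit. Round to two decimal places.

subsidy = $6.89 per unit

Social marginal benefit = demand + MEB = 249.57 - 2.76q.
Set SMB = MC: 249.57 - 2.76q = 38.94 + 1.80q → q* = 46.1908.
The Pigouvian subsidy equals MEB at q*: 2.73 + 0.09×46.1908 = 6.8872.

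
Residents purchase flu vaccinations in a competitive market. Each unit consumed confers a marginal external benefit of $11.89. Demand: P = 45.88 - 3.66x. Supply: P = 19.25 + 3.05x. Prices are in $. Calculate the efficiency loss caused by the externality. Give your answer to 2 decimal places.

Market equilibrium (private): 19.25 + 3.05x = 45.88 - 3.66x → x_m = 3.9687.
Social marginal benefit = demand + MEB = 57.77 - 3.66x.
Set SMB = MC: 57.77 - 3.66x = 19.25 + 3.05x → x* = 5.7407.
Height of the DWL triangle at x_m is SMB(x_m) − MC(x_m) = MEB(x_m) = 11.8900.
DWL = ½ × 1.7720 × 11.8900 = 10.5345.

DWL = $10.53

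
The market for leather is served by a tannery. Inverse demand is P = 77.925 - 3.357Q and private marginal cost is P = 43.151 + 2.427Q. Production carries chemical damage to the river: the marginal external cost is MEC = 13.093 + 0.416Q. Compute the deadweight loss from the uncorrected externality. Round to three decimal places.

Market equilibrium (private): 43.151 + 2.427Q = 77.925 - 3.357Q → Q_m = 6.0121.
Social marginal cost = private MC + MEC = 56.244 + 2.843Q.
Set SMC = demand: 56.244 + 2.843Q = 77.925 - 3.357Q → Q* = 3.4969.
The loss is the area between SMC and demand from Q* to Q_m; with linear curves that's a triangle of height MEC(Q_m).
DWL = ½ × 2.5152 × 15.5940 = 19.6110.

DWL = 19.611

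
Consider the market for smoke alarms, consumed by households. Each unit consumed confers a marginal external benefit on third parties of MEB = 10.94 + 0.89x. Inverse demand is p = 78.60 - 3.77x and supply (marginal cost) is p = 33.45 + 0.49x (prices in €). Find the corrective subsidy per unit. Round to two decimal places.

subsidy = €25.75 per unit

Social marginal benefit = demand + MEB = 89.54 - 2.88x.
Set SMB = MC: 89.54 - 2.88x = 33.45 + 0.49x → x* = 16.6439.
The Pigouvian subsidy equals MEB at x*: 10.94 + 0.89×16.6439 = 25.7531.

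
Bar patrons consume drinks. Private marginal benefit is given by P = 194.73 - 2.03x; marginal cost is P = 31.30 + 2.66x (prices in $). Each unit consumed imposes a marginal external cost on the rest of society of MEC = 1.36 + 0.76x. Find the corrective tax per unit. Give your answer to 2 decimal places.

tax = $23.96 per unit

Social marginal benefit = demand − MEC = 193.37 - 2.79x.
Set SMB = MC: 193.37 - 2.79x = 31.30 + 2.66x → x* = 29.7376.
The Pigouvian tax equals MEC at x*: 1.36 + 0.76×29.7376 = 23.9606.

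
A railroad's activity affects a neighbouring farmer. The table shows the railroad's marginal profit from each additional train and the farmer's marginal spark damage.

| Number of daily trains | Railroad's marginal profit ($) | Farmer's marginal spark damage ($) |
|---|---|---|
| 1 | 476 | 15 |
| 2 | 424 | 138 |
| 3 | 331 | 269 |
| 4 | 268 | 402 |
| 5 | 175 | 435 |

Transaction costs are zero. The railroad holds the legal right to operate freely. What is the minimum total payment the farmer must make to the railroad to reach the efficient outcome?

$443

Left alone the railroad would choose level 5 (marginal profit stays positive).
Efficient level: k* = 3 (marginal profit ≥ marginal spark damage through 3).
The farmer must at least cover the railroad's forgone profit from cutting 5→3: 268 + 175 = 443.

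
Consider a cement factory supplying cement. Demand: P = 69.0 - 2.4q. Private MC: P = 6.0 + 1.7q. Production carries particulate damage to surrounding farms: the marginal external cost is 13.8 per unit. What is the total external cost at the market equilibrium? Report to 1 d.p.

212.0

Market equilibrium (private): 6.0 + 1.7q = 69.0 - 2.4q → q_m = 15.3659.
Total external cost = MEC × q_m = 13.8 × 15.3659 = 212.0494.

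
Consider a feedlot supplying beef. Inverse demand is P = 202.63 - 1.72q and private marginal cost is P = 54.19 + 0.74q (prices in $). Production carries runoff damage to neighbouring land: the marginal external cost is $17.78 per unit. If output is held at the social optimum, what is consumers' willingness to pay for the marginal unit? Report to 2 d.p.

P = $111.27

Social marginal cost = private MC + MEC = 71.97 + 0.74q.
Set SMC = demand: 71.97 + 0.74q = 202.63 - 1.72q → q* = 53.1138.
Consumer price on the demand curve at q*: 202.63 − 1.72×53.1138 = 111.2743.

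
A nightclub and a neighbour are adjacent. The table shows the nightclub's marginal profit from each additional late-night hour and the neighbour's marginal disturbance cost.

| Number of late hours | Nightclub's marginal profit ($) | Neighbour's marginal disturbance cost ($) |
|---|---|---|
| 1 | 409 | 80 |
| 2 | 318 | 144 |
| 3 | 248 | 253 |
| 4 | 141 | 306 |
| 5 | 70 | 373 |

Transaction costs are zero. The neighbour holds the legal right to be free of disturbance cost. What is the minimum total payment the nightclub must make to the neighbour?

Efficient level: marginal profit ≥ marginal disturbance cost through level 2, so k* = 2.
With the neighbour holding the right, the nightclub must at least compensate total damage at k*: 80 + 144 = 224.

$224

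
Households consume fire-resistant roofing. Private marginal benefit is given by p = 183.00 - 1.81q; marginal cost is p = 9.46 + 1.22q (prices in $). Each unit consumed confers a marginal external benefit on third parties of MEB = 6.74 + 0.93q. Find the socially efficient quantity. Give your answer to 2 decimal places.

q* = 85.85

Social marginal benefit = demand + MEB = 189.74 - 0.88q.
Set SMB = MC: 189.74 - 0.88q = 9.46 + 1.22q → q* = 85.8476.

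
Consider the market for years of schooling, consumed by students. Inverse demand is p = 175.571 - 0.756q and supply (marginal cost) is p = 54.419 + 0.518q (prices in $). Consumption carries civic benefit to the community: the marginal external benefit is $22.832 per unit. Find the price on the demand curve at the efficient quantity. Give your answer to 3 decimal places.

P = $90.130

Social marginal benefit = demand + MEB = 198.403 - 0.756q.
Set SMB = MC: 198.403 - 0.756q = 54.419 + 0.518q → q* = 113.0173.
Consumer price on the demand curve at q*: 175.571 − 0.756×113.0173 = 90.1299.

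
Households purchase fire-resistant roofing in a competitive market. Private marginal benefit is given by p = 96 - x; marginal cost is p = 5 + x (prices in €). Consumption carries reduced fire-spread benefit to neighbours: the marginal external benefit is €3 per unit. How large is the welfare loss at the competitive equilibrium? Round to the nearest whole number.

DWL = €2

Market equilibrium (private): 5 + x = 96 - x → x_m = 45.5000.
Social marginal benefit = demand + MEB = 99 - x.
Set SMB = MC: 99 - x = 5 + x → x* = 47.0000.
Height of the DWL triangle at x_m is SMB(x_m) − MC(x_m) = MEB(x_m) = 3.0000.
DWL = ½ × 1.5000 × 3.0000 = 2.2500.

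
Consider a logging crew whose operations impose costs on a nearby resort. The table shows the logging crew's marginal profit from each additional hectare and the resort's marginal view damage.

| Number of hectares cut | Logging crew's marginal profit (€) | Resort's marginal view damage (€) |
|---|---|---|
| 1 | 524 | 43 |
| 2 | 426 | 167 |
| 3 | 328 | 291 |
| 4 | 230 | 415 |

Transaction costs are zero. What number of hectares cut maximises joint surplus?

3

Bargaining reaches the level where marginal profit last exceeds marginal view damage.
That holds through level 3 (328 ≥ 291) but not at 4 (230 < 415).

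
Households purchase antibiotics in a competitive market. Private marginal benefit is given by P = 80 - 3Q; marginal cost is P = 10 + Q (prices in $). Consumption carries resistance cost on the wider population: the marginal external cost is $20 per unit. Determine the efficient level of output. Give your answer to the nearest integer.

Q* = 13

Social marginal benefit = demand − MEC = 60 - 3Q.
Set SMB = MC: 60 - 3Q = 10 + Q → Q* = 12.5000.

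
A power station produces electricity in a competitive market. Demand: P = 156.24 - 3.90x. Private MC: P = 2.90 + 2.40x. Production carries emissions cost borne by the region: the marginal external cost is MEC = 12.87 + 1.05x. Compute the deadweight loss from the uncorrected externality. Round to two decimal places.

Market equilibrium (private): 2.90 + 2.40x = 156.24 - 3.90x → x_m = 24.3397.
Social marginal cost = private MC + MEC = 15.77 + 3.45x.
Set SMC = demand: 15.77 + 3.45x = 156.24 - 3.90x → x* = 19.1116.
Height of the DWL triangle at x_m is SMC(x_m) − demand(x_m) = MEC(x_m) = 38.4267.
DWL = ½ × 5.2281 × 38.4267 = 100.4493.

DWL = 100.45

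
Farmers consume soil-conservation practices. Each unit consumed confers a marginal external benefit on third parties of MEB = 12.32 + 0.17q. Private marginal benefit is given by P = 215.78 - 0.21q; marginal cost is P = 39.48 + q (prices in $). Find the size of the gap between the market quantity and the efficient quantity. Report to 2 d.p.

35.66 units

Market equilibrium (private): 39.48 + q = 215.78 - 0.21q → q_m = 145.7025.
Social marginal benefit = demand + MEB = 228.10 - 0.04q.
Set SMB = MC: 228.10 - 0.04q = 39.48 + q → q* = 181.3654.
Gap = |145.7025 − 181.3654| = 35.6629.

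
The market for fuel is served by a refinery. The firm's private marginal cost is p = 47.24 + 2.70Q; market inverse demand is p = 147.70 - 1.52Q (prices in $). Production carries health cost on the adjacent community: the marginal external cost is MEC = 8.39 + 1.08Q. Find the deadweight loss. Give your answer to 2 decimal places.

DWL = $109.70

Market equilibrium (private): 47.24 + 2.70Q = 147.70 - 1.52Q → Q_m = 23.8057.
Social marginal cost = private MC + MEC = 55.63 + 3.78Q.
Set SMC = demand: 55.63 + 3.78Q = 147.70 - 1.52Q → Q* = 17.3717.
The loss is the area between SMC and demand from Q* to Q_m; with linear curves that's a triangle of height MEC(Q_m).
DWL = ½ × 6.4340 × 34.1001 = 109.7000.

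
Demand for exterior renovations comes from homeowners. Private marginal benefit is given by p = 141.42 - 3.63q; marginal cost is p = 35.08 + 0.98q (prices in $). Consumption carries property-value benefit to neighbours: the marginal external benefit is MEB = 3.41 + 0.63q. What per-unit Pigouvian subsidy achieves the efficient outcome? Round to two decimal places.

Social marginal benefit = demand + MEB = 144.83 - 3.00q.
Set SMB = MC: 144.83 - 3.00q = 35.08 + 0.98q → q* = 27.5754.
The Pigouvian subsidy equals MEB at q*: 3.41 + 0.63×27.5754 = 20.7825.

subsidy = $20.78 per unit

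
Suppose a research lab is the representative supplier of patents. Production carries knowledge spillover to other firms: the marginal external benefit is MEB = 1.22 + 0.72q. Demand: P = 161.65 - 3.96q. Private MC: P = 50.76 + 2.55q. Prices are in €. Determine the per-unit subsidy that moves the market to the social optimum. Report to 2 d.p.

Social marginal cost = private MC − MEB = 49.54 + 1.83q.
Set SMC = demand: 49.54 + 1.83q = 161.65 - 3.96q → q* = 19.3627.
The Pigouvian subsidy equals MEB at q*: 1.22 + 0.72×19.3627 = 15.1611.

subsidy = €15.16 per unit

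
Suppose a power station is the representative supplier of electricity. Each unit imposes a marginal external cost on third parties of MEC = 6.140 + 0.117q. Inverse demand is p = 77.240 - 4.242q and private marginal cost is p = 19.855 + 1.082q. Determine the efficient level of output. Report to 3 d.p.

q* = 9.418

Social marginal cost = private MC + MEC = 25.995 + 1.199q.
Set SMC = demand: 25.995 + 1.199q = 77.240 - 4.242q → q* = 9.4183.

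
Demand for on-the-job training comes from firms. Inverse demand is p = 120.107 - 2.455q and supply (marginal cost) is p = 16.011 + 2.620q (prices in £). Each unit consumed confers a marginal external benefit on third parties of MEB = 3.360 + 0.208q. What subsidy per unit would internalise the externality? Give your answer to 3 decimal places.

Social marginal benefit = demand + MEB = 123.467 - 2.247q.
Set SMB = MC: 123.467 - 2.247q = 16.011 + 2.620q → q* = 22.0785.
The Pigouvian subsidy equals MEB at q*: 3.360 + 0.208×22.0785 = 7.9523.

subsidy = £7.952 per unit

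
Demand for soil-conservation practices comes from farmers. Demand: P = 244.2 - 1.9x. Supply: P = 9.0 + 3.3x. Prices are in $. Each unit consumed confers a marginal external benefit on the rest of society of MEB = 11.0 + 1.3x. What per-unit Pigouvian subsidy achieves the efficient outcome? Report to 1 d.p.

Social marginal benefit = demand + MEB = 255.2 - 0.6x.
Set SMB = MC: 255.2 - 0.6x = 9.0 + 3.3x → x* = 63.1282.
The Pigouvian subsidy equals MEB at x*: 11.0 + 1.3×63.1282 = 93.0667.

subsidy = $93.1 per unit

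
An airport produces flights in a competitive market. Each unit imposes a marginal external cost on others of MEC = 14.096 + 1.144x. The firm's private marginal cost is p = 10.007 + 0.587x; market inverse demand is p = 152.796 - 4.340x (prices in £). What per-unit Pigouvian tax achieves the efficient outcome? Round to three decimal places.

Social marginal cost = private MC + MEC = 24.103 + 1.731x.
Set SMC = demand: 24.103 + 1.731x = 152.796 - 4.340x → x* = 21.1980.
The Pigouvian tax equals MEC at x*: 14.096 + 1.144×21.1980 = 38.3465.

tax = £38.347 per unit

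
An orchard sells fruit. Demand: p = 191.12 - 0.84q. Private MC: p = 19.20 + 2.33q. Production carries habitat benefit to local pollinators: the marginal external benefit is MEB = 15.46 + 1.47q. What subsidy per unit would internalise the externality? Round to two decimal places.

subsidy = 177.49 per unit

Social marginal cost = private MC − MEB = 3.74 + 0.86q.
Set SMC = demand: 3.74 + 0.86q = 191.12 - 0.84q → q* = 110.2235.
The Pigouvian subsidy equals MEB at q*: 15.46 + 1.47×110.2235 = 177.4885.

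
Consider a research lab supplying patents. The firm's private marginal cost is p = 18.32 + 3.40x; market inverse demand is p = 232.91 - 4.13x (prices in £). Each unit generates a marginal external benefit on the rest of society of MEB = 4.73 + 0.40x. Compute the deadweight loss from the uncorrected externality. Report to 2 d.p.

Market equilibrium (private): 18.32 + 3.40x = 232.91 - 4.13x → x_m = 28.4980.
Social marginal cost = private MC − MEB = 13.59 + 3.00x.
Set SMC = demand: 13.59 + 3.00x = 232.91 - 4.13x → x* = 30.7602.
Between x* and x_m the wedge demand − SMC runs linearly from 0 to MEB(x_m), so the loss is a triangle.
DWL = ½ × 2.2622 × 16.1292 = 18.2437.

DWL = £18.24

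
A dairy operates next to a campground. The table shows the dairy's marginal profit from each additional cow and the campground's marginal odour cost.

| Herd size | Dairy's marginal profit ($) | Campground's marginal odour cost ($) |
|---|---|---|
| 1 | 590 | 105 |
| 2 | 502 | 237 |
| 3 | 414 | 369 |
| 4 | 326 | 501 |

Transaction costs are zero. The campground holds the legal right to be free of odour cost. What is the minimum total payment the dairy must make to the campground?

$711

Efficient level: marginal profit ≥ marginal odour cost through level 3, so k* = 3.
With the campground holding the right, the dairy must at least compensate total damage at k*: 105 + 237 + 369 = 711.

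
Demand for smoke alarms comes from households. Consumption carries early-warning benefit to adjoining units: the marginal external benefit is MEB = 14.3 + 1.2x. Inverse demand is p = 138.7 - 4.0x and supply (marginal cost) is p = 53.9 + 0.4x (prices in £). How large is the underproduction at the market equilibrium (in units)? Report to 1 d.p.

Market equilibrium (private): 53.9 + 0.4x = 138.7 - 4.0x → x_m = 19.2727.
Social marginal benefit = demand + MEB = 153.0 - 2.8x.
Set SMB = MC: 153.0 - 2.8x = 53.9 + 0.4x → x* = 30.9688.
Gap = |19.2727 − 30.9688| = 11.6961.

11.7 units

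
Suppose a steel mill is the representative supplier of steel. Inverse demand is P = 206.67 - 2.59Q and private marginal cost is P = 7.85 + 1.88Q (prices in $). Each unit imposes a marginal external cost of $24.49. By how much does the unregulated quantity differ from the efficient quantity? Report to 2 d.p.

5.48 units

Market equilibrium (private): 7.85 + 1.88Q = 206.67 - 2.59Q → Q_m = 44.4787.
Social marginal cost = private MC + MEC = 32.34 + 1.88Q.
Set SMC = demand: 32.34 + 1.88Q = 206.67 - 2.59Q → Q* = 39.0000.
Gap = |44.4787 − 39.0000| = 5.4787.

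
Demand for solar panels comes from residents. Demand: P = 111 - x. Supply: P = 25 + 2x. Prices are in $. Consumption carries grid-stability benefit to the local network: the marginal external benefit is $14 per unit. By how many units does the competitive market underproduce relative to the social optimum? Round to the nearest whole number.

5 units

Market equilibrium (private): 25 + 2x = 111 - x → x_m = 28.6667.
Social marginal benefit = demand + MEB = 125 - x.
Set SMB = MC: 125 - x = 25 + 2x → x* = 33.3333.
Gap = |28.6667 − 33.3333| = 4.6666.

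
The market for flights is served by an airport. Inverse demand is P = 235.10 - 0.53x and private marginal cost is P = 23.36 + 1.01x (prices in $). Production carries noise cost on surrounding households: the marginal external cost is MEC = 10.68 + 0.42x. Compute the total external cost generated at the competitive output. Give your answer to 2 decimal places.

$5438.37

Market equilibrium (private): 23.36 + 1.01x = 235.10 - 0.53x → x_m = 137.4935.
Total external cost = ∫₀^{x_m} (10.68 + 0.42x) dx = 10.68×137.4935 + ½×0.42×137.4935² = 5438.3677.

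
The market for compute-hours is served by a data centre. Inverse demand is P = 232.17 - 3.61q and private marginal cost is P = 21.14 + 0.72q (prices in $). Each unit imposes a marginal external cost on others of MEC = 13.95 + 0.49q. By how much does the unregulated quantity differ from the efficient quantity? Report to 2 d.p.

Market equilibrium (private): 21.14 + 0.72q = 232.17 - 3.61q → q_m = 48.7367.
Social marginal cost = private MC + MEC = 35.09 + 1.21q.
Set SMC = demand: 35.09 + 1.21q = 232.17 - 3.61q → q* = 40.8880.
Gap = |48.7367 − 40.8880| = 7.8487.

7.85 units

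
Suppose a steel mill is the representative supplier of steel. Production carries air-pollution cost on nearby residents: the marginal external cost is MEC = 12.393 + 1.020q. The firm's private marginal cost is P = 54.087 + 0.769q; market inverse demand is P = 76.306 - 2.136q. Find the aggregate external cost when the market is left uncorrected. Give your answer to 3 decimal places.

Market equilibrium (private): 54.087 + 0.769q = 76.306 - 2.136q → q_m = 7.6485.
Total external cost = ∫₀^{q_m} (12.393 + 1.020q) dq = 12.393×7.6485 + ½×1.020×7.6485² = 124.6226.

124.623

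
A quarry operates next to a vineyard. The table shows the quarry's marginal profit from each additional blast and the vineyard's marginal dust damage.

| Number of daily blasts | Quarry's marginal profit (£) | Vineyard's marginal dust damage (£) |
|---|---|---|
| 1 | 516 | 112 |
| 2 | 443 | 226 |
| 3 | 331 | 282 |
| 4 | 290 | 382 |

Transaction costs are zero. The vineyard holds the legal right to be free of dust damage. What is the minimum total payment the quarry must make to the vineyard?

£620

Efficient level: marginal profit ≥ marginal dust damage through level 3, so k* = 3.
With the vineyard holding the right, the quarry must at least compensate total damage at k*: 112 + 226 + 282 = 620.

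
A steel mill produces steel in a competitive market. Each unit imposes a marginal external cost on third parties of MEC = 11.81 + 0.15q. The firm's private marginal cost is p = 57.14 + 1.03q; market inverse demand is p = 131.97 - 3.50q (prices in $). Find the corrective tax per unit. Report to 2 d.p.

tax = $13.83 per unit

Social marginal cost = private MC + MEC = 68.95 + 1.18q.
Set SMC = demand: 68.95 + 1.18q = 131.97 - 3.50q → q* = 13.4658.
The Pigouvian tax equals MEC at q*: 11.81 + 0.15×13.4658 = 13.8299.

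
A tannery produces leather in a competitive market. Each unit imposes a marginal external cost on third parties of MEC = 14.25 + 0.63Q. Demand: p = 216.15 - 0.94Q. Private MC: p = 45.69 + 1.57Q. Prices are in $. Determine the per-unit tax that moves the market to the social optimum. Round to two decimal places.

tax = $45.59 per unit

Social marginal cost = private MC + MEC = 59.94 + 2.20Q.
Set SMC = demand: 59.94 + 2.20Q = 216.15 - 0.94Q → Q* = 49.7484.
The Pigouvian tax equals MEC at Q*: 14.25 + 0.63×49.7484 = 45.5915.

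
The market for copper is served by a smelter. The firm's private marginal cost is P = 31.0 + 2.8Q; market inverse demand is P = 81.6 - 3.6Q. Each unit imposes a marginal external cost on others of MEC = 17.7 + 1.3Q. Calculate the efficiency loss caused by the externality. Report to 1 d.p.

Market equilibrium (private): 31.0 + 2.8Q = 81.6 - 3.6Q → Q_m = 7.9063.
Social marginal cost = private MC + MEC = 48.7 + 4.1Q.
Set SMC = demand: 48.7 + 4.1Q = 81.6 - 3.6Q → Q* = 4.2727.
Between Q* and Q_m the wedge SMC − demand runs linearly from 0 to MEC(Q_m), so the loss is a triangle.
DWL = ½ × 3.6336 × 27.9781 = 50.8306.

DWL = 50.8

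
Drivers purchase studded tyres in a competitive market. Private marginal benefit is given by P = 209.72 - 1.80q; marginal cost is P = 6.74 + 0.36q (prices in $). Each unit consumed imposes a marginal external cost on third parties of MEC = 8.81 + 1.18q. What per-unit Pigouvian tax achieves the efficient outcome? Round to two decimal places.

Social marginal benefit = demand − MEC = 200.91 - 2.98q.
Set SMB = MC: 200.91 - 2.98q = 6.74 + 0.36q → q* = 58.1347.
The Pigouvian tax equals MEC at q*: 8.81 + 1.18×58.1347 = 77.4089.

tax = $77.41 per unit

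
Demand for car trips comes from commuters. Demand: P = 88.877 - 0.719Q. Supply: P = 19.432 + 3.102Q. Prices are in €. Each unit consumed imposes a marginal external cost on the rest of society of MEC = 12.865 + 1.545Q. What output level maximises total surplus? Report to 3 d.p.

Social marginal benefit = demand − MEC = 76.012 - 2.264Q.
Set SMB = MC: 76.012 - 2.264Q = 19.432 + 3.102Q → Q* = 10.5442.

Q* = 10.544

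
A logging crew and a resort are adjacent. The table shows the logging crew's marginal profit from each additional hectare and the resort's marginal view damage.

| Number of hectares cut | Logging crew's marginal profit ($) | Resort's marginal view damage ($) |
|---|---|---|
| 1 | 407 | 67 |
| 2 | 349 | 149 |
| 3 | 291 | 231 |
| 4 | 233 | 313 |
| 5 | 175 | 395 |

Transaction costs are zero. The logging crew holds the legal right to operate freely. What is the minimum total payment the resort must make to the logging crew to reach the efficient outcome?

Left alone the logging crew would choose level 5 (marginal profit stays positive).
Efficient level: k* = 3 (marginal profit ≥ marginal view damage through 3).
The resort must at least cover the logging crew's forgone profit from cutting 5→3: 233 + 175 = 408.

$408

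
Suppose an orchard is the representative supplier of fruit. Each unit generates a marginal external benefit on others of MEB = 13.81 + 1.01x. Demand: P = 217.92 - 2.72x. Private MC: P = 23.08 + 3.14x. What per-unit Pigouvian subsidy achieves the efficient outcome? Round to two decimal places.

Social marginal cost = private MC − MEB = 9.27 + 2.13x.
Set SMC = demand: 9.27 + 2.13x = 217.92 - 2.72x → x* = 43.0206.
The Pigouvian subsidy equals MEB at x*: 13.81 + 1.01×43.0206 = 57.2608.

subsidy = 57.26 per unit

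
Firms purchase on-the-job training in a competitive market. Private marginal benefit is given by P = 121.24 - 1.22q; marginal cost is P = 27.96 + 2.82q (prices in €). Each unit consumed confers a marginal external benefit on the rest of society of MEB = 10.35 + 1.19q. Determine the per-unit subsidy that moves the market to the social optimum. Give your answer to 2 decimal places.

Social marginal benefit = demand + MEB = 131.59 - 0.03q.
Set SMB = MC: 131.59 - 0.03q = 27.96 + 2.82q → q* = 36.3614.
The Pigouvian subsidy equals MEB at q*: 10.35 + 1.19×36.3614 = 53.6201.

subsidy = €53.62 per unit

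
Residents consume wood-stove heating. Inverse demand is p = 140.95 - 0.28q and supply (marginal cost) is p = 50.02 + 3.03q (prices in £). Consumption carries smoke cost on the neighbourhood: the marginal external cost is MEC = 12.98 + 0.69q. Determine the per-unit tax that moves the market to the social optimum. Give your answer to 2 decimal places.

Social marginal benefit = demand − MEC = 127.97 - 0.97q.
Set SMB = MC: 127.97 - 0.97q = 50.02 + 3.03q → q* = 19.4875.
The Pigouvian tax equals MEC at q*: 12.98 + 0.69×19.4875 = 26.4264.

tax = £26.43 per unit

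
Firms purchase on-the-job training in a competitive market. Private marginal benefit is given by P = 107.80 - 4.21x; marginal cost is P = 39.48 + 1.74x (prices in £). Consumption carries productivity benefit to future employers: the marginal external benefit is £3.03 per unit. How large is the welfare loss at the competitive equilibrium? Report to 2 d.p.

Market equilibrium (private): 39.48 + 1.74x = 107.80 - 4.21x → x_m = 11.4824.
Social marginal benefit = demand + MEB = 110.83 - 4.21x.
Set SMB = MC: 110.83 - 4.21x = 39.48 + 1.74x → x* = 11.9916.
The loss is the area between SMB and MC from x* to x_m; with linear curves that's a triangle of height MEB(x_m).
DWL = ½ × 0.5092 × 3.0300 = 0.7714.

DWL = £0.77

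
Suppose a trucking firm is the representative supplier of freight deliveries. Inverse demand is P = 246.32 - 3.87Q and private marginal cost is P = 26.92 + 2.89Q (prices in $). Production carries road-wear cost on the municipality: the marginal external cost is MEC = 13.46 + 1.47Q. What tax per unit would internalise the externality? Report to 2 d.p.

tax = $50.24 per unit

Social marginal cost = private MC + MEC = 40.38 + 4.36Q.
Set SMC = demand: 40.38 + 4.36Q = 246.32 - 3.87Q → Q* = 25.0231.
The Pigouvian tax equals MEC at Q*: 13.46 + 1.47×25.0231 = 50.2440.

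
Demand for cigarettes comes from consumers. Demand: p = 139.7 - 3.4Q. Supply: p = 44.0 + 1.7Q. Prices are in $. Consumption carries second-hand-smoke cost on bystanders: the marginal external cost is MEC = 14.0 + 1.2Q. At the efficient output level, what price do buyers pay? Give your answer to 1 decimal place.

P = $95.6

Social marginal benefit = demand − MEC = 125.7 - 4.6Q.
Set SMB = MC: 125.7 - 4.6Q = 44.0 + 1.7Q → Q* = 12.9683.
Consumer price on the demand curve at Q*: 139.7 − 3.4×12.9683 = 95.6078.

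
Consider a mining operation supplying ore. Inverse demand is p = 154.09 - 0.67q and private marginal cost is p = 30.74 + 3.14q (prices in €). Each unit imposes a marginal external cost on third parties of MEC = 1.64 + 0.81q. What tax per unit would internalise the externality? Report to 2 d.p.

Social marginal cost = private MC + MEC = 32.38 + 3.95q.
Set SMC = demand: 32.38 + 3.95q = 154.09 - 0.67q → q* = 26.3442.
The Pigouvian tax equals MEC at q*: 1.64 + 0.81×26.3442 = 22.9788.

tax = €22.98 per unit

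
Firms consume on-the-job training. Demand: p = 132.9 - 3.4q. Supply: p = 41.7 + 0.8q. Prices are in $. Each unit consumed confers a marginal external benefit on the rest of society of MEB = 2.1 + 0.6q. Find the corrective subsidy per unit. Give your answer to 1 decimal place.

subsidy = $17.7 per unit

Social marginal benefit = demand + MEB = 135.0 - 2.8q.
Set SMB = MC: 135.0 - 2.8q = 41.7 + 0.8q → q* = 25.9167.
The Pigouvian subsidy equals MEB at q*: 2.1 + 0.6×25.9167 = 17.6500.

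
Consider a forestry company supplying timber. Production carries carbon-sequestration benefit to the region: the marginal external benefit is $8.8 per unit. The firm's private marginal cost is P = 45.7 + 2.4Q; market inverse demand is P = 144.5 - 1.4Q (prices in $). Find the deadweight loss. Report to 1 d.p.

Market equilibrium (private): 45.7 + 2.4Q = 144.5 - 1.4Q → Q_m = 26.0000.
Social marginal cost = private MC − MEB = 36.9 + 2.4Q.
Set SMC = demand: 36.9 + 2.4Q = 144.5 - 1.4Q → Q* = 28.3158.
Height of the DWL triangle at Q_m is demand(Q_m) − SMC(Q_m) = MEB(Q_m) = 8.8000.
DWL = ½ × 2.3158 × 8.8000 = 10.1895.

DWL = $10.2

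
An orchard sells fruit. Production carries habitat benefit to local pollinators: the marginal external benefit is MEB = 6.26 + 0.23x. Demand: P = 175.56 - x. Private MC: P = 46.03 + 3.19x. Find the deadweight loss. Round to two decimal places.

DWL = 22.57

Market equilibrium (private): 46.03 + 3.19x = 175.56 - x → x_m = 30.9141.
Social marginal cost = private MC − MEB = 39.77 + 2.96x.
Set SMC = demand: 39.77 + 2.96x = 175.56 - x → x* = 34.2904.
The welfare-loss triangle has base |x_m − x*| and height MEB(x_m) (the vertical gap between SMC and demand is zero at x* and MEB at x_m).
DWL = ½ × 3.3763 × 13.3702 = 22.5709.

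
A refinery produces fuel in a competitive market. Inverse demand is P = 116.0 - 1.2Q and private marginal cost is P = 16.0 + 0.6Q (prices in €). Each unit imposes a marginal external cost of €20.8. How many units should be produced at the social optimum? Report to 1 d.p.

Q* = 44.0

Social marginal cost = private MC + MEC = 36.8 + 0.6Q.
Set SMC = demand: 36.8 + 0.6Q = 116.0 - 1.2Q → Q* = 44.0000.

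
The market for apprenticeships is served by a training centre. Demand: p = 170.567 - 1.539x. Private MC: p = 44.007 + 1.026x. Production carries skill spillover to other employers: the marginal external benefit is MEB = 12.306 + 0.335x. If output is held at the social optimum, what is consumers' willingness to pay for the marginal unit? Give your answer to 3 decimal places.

P = 74.731

Social marginal cost = private MC − MEB = 31.701 + 0.691x.
Set SMC = demand: 31.701 + 0.691x = 170.567 - 1.539x → x* = 62.2717.
Consumer price on the demand curve at x*: 170.567 − 1.539×62.2717 = 74.7309.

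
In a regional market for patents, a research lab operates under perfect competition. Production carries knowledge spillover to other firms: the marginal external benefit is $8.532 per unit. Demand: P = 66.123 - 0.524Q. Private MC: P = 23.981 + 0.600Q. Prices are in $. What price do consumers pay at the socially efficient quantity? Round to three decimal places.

Social marginal cost = private MC − MEB = 15.449 + 0.600Q.
Set SMC = demand: 15.449 + 0.600Q = 66.123 - 0.524Q → Q* = 45.0836.
Consumer price on the demand curve at Q*: 66.123 − 0.524×45.0836 = 42.4992.

P = $42.499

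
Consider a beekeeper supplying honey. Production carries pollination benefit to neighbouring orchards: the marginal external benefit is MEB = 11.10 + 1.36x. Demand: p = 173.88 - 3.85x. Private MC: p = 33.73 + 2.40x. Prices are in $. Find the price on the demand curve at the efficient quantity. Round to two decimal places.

P = $54.80

Social marginal cost = private MC − MEB = 22.63 + 1.04x.
Set SMC = demand: 22.63 + 1.04x = 173.88 - 3.85x → x* = 30.9305.
Consumer price on the demand curve at x*: 173.88 − 3.85×30.9305 = 54.7976.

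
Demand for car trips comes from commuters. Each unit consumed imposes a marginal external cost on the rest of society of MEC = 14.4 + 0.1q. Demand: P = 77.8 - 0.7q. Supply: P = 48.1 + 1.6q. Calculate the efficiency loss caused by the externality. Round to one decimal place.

DWL = 51.3

Market equilibrium (private): 48.1 + 1.6q = 77.8 - 0.7q → q_m = 12.9130.
Social marginal benefit = demand − MEC = 63.4 - 0.8q.
Set SMB = MC: 63.4 - 0.8q = 48.1 + 1.6q → q* = 6.3750.
The loss is the area between SMB and MC from q* to q_m; with linear curves that's a triangle of height MEC(q_m).
DWL = ½ × 6.5380 × 15.6913 = 51.2949.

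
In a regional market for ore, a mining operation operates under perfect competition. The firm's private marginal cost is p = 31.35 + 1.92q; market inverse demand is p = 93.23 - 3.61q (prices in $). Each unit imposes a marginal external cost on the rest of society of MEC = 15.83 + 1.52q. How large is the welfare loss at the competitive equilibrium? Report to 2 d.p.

DWL = $76.48

Market equilibrium (private): 31.35 + 1.92q = 93.23 - 3.61q → q_m = 11.1899.
Social marginal cost = private MC + MEC = 47.18 + 3.44q.
Set SMC = demand: 47.18 + 3.44q = 93.23 - 3.61q → q* = 6.5319.
The welfare-loss triangle has base |q_m − q*| and height MEC(q_m) (the vertical gap between SMC and demand is zero at q* and MEC at q_m).
DWL = ½ × 4.6580 × 32.8386 = 76.4811.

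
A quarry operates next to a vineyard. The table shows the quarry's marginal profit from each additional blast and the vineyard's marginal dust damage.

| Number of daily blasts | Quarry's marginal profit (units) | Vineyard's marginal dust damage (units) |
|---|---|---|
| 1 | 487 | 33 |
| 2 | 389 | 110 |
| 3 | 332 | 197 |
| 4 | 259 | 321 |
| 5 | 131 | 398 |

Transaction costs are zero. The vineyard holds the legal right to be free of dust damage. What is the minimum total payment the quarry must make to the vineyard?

Efficient level: marginal profit ≥ marginal dust damage through level 3, so k* = 3.
With the vineyard holding the right, the quarry must at least compensate total damage at k*: 33 + 110 + 197 = 340.

340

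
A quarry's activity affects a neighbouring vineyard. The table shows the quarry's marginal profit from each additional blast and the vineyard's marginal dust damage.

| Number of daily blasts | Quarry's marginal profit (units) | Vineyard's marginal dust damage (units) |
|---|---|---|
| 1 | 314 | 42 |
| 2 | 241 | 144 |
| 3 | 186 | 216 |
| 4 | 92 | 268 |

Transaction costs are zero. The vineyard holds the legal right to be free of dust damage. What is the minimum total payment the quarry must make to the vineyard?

186

Efficient level: marginal profit ≥ marginal dust damage through level 2, so k* = 2.
With the vineyard holding the right, the quarry must at least compensate total damage at k*: 42 + 144 = 186.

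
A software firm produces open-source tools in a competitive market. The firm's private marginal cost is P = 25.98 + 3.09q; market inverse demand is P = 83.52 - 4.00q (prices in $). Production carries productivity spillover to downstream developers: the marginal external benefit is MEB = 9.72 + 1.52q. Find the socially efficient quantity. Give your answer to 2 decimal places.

q* = 12.08

Social marginal cost = private MC − MEB = 16.26 + 1.57q.
Set SMC = demand: 16.26 + 1.57q = 83.52 - 4.00q → q* = 12.0754.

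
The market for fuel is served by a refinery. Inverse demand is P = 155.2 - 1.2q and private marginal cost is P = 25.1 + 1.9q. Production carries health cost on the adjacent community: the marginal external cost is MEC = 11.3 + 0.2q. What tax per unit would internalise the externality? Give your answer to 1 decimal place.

tax = 18.5 per unit

Social marginal cost = private MC + MEC = 36.4 + 2.1q.
Set SMC = demand: 36.4 + 2.1q = 155.2 - 1.2q → q* = 36.0000.
The Pigouvian tax equals MEC at q*: 11.3 + 0.2×36.0000 = 18.5000.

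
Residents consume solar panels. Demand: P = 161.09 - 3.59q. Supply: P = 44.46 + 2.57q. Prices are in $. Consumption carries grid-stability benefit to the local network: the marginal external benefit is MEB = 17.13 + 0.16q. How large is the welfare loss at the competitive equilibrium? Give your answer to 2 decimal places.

Market equilibrium (private): 44.46 + 2.57q = 161.09 - 3.59q → q_m = 18.9334.
Social marginal benefit = demand + MEB = 178.22 - 3.43q.
Set SMB = MC: 178.22 - 3.43q = 44.46 + 2.57q → q* = 22.2933.
Between q* and q_m the wedge SMB − MC runs linearly from 0 to MEB(q_m), so the loss is a triangle.
DWL = ½ × 3.3599 × 20.1594 = 33.8668.

DWL = $33.87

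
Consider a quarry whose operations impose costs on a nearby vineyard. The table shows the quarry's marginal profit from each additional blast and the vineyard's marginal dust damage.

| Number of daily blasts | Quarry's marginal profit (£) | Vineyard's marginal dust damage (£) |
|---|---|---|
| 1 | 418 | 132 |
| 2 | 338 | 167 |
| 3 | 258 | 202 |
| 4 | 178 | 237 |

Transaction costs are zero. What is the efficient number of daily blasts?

3

Bargaining reaches the level where marginal profit last exceeds marginal dust damage.
That holds through level 3 (258 ≥ 202) but not at 4 (178 < 237).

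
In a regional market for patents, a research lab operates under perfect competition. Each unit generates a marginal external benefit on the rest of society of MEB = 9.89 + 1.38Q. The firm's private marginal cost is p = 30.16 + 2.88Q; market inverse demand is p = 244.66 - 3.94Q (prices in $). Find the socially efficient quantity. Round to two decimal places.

Q* = 41.25

Social marginal cost = private MC − MEB = 20.27 + 1.50Q.
Set SMC = demand: 20.27 + 1.50Q = 244.66 - 3.94Q → Q* = 41.2482.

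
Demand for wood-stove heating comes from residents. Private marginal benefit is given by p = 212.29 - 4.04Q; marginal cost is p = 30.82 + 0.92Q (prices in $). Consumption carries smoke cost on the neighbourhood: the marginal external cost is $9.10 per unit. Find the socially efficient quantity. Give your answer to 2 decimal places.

Q* = 34.75

Social marginal benefit = demand − MEC = 203.19 - 4.04Q.
Set SMB = MC: 203.19 - 4.04Q = 30.82 + 0.92Q → Q* = 34.7520.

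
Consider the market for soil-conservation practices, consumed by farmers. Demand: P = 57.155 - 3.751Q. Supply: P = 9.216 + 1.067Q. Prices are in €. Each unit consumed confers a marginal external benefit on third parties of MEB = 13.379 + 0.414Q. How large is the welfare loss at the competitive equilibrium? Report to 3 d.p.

Market equilibrium (private): 9.216 + 1.067Q = 57.155 - 3.751Q → Q_m = 9.9500.
Social marginal benefit = demand + MEB = 70.534 - 3.337Q.
Set SMB = MC: 70.534 - 3.337Q = 9.216 + 1.067Q → Q* = 13.9233.
Height of the DWL triangle at Q_m is SMB(Q_m) − MC(Q_m) = MEB(Q_m) = 17.4983.
DWL = ½ × 3.9733 × 17.4983 = 34.7630.

DWL = €34.763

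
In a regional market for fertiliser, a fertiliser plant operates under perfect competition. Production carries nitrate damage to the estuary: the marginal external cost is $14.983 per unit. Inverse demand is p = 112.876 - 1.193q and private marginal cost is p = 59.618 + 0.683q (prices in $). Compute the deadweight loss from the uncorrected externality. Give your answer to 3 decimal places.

DWL = $59.832

Market equilibrium (private): 59.618 + 0.683q = 112.876 - 1.193q → q_m = 28.3891.
Social marginal cost = private MC + MEC = 74.601 + 0.683q.
Set SMC = demand: 74.601 + 0.683q = 112.876 - 1.193q → q* = 20.4025.
The loss is the area between SMC and demand from q* to q_m; with linear curves that's a triangle of height MEC(q_m).
DWL = ½ × 7.9866 × 14.9830 = 59.8316.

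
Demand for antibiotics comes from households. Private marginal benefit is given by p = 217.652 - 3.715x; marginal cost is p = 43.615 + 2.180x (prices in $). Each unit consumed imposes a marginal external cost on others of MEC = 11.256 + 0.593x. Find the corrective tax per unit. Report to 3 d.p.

tax = $26.134 per unit

Social marginal benefit = demand − MEC = 206.396 - 4.308x.
Set SMB = MC: 206.396 - 4.308x = 43.615 + 2.180x → x* = 25.0895.
The Pigouvian tax equals MEC at x*: 11.256 + 0.593×25.0895 = 26.1341.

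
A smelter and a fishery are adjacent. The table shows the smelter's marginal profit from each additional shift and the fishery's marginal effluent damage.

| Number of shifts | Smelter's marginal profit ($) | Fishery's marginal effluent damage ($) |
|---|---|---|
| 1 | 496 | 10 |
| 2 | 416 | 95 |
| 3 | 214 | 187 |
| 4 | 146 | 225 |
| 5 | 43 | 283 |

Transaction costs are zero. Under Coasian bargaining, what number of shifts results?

3

Bargaining reaches the level where marginal profit last exceeds marginal effluent damage.
That holds through level 3 (214 ≥ 187) but not at 4 (146 < 225).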